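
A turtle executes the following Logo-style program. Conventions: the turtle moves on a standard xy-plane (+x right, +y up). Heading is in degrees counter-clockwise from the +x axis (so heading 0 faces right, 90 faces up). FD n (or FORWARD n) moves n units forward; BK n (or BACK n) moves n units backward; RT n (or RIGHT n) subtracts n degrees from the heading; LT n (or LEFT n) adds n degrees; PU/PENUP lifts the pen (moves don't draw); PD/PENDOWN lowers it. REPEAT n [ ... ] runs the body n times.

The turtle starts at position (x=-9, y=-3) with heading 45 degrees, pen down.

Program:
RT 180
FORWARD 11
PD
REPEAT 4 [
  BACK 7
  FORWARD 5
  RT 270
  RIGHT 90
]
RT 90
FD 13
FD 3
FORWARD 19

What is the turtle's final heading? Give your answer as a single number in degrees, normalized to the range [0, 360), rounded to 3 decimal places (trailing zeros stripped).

Answer: 135

Derivation:
Executing turtle program step by step:
Start: pos=(-9,-3), heading=45, pen down
RT 180: heading 45 -> 225
FD 11: (-9,-3) -> (-16.778,-10.778) [heading=225, draw]
PD: pen down
REPEAT 4 [
  -- iteration 1/4 --
  BK 7: (-16.778,-10.778) -> (-11.828,-5.828) [heading=225, draw]
  FD 5: (-11.828,-5.828) -> (-15.364,-9.364) [heading=225, draw]
  RT 270: heading 225 -> 315
  RT 90: heading 315 -> 225
  -- iteration 2/4 --
  BK 7: (-15.364,-9.364) -> (-10.414,-4.414) [heading=225, draw]
  FD 5: (-10.414,-4.414) -> (-13.95,-7.95) [heading=225, draw]
  RT 270: heading 225 -> 315
  RT 90: heading 315 -> 225
  -- iteration 3/4 --
  BK 7: (-13.95,-7.95) -> (-9,-3) [heading=225, draw]
  FD 5: (-9,-3) -> (-12.536,-6.536) [heading=225, draw]
  RT 270: heading 225 -> 315
  RT 90: heading 315 -> 225
  -- iteration 4/4 --
  BK 7: (-12.536,-6.536) -> (-7.586,-1.586) [heading=225, draw]
  FD 5: (-7.586,-1.586) -> (-11.121,-5.121) [heading=225, draw]
  RT 270: heading 225 -> 315
  RT 90: heading 315 -> 225
]
RT 90: heading 225 -> 135
FD 13: (-11.121,-5.121) -> (-20.314,4.071) [heading=135, draw]
FD 3: (-20.314,4.071) -> (-22.435,6.192) [heading=135, draw]
FD 19: (-22.435,6.192) -> (-35.87,19.627) [heading=135, draw]
Final: pos=(-35.87,19.627), heading=135, 12 segment(s) drawn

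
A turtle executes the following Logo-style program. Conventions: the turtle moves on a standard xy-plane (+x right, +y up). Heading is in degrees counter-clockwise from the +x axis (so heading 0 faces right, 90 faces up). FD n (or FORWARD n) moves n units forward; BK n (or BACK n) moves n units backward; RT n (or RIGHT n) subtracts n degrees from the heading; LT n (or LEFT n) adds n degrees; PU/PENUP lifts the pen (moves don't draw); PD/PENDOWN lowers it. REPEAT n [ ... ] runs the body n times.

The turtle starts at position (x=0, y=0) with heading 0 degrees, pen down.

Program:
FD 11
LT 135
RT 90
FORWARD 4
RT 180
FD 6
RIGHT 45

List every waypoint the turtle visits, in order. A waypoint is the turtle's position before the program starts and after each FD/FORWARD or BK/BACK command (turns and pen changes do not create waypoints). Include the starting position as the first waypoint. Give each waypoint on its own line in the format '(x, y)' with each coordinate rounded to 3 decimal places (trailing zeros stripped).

Executing turtle program step by step:
Start: pos=(0,0), heading=0, pen down
FD 11: (0,0) -> (11,0) [heading=0, draw]
LT 135: heading 0 -> 135
RT 90: heading 135 -> 45
FD 4: (11,0) -> (13.828,2.828) [heading=45, draw]
RT 180: heading 45 -> 225
FD 6: (13.828,2.828) -> (9.586,-1.414) [heading=225, draw]
RT 45: heading 225 -> 180
Final: pos=(9.586,-1.414), heading=180, 3 segment(s) drawn
Waypoints (4 total):
(0, 0)
(11, 0)
(13.828, 2.828)
(9.586, -1.414)

Answer: (0, 0)
(11, 0)
(13.828, 2.828)
(9.586, -1.414)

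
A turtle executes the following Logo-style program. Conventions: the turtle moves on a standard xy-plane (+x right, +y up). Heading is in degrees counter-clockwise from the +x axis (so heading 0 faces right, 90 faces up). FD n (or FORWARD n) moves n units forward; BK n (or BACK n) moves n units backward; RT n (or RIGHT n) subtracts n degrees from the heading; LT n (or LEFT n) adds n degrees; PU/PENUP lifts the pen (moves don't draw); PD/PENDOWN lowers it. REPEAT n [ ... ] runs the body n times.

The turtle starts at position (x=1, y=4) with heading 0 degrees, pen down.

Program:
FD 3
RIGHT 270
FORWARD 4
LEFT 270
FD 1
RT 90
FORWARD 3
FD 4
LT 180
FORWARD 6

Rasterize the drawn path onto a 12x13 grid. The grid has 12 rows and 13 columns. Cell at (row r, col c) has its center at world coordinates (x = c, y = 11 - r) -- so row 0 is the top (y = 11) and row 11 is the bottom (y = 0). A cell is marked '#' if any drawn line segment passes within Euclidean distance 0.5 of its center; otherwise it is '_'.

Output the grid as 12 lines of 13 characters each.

Answer: _____________
_____________
_____________
____##_______
____##_______
____##_______
____##_______
_#####_______
_____#_______
_____#_______
_____#_______
_____________

Derivation:
Segment 0: (1,4) -> (4,4)
Segment 1: (4,4) -> (4,8)
Segment 2: (4,8) -> (5,8)
Segment 3: (5,8) -> (5,5)
Segment 4: (5,5) -> (5,1)
Segment 5: (5,1) -> (5,7)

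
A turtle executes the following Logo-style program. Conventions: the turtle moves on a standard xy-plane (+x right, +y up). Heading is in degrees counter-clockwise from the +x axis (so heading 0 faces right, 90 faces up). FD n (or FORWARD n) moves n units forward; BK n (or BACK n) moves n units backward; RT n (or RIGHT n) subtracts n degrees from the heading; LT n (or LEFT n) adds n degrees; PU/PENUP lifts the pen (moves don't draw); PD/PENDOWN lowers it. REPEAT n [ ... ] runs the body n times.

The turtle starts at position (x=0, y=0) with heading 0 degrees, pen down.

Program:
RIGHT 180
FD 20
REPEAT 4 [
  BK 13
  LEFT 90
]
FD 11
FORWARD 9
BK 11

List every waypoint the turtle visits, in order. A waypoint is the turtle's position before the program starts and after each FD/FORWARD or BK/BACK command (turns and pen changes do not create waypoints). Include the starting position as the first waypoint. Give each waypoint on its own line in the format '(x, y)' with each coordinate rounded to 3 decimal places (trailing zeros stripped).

Executing turtle program step by step:
Start: pos=(0,0), heading=0, pen down
RT 180: heading 0 -> 180
FD 20: (0,0) -> (-20,0) [heading=180, draw]
REPEAT 4 [
  -- iteration 1/4 --
  BK 13: (-20,0) -> (-7,0) [heading=180, draw]
  LT 90: heading 180 -> 270
  -- iteration 2/4 --
  BK 13: (-7,0) -> (-7,13) [heading=270, draw]
  LT 90: heading 270 -> 0
  -- iteration 3/4 --
  BK 13: (-7,13) -> (-20,13) [heading=0, draw]
  LT 90: heading 0 -> 90
  -- iteration 4/4 --
  BK 13: (-20,13) -> (-20,0) [heading=90, draw]
  LT 90: heading 90 -> 180
]
FD 11: (-20,0) -> (-31,0) [heading=180, draw]
FD 9: (-31,0) -> (-40,0) [heading=180, draw]
BK 11: (-40,0) -> (-29,0) [heading=180, draw]
Final: pos=(-29,0), heading=180, 8 segment(s) drawn
Waypoints (9 total):
(0, 0)
(-20, 0)
(-7, 0)
(-7, 13)
(-20, 13)
(-20, 0)
(-31, 0)
(-40, 0)
(-29, 0)

Answer: (0, 0)
(-20, 0)
(-7, 0)
(-7, 13)
(-20, 13)
(-20, 0)
(-31, 0)
(-40, 0)
(-29, 0)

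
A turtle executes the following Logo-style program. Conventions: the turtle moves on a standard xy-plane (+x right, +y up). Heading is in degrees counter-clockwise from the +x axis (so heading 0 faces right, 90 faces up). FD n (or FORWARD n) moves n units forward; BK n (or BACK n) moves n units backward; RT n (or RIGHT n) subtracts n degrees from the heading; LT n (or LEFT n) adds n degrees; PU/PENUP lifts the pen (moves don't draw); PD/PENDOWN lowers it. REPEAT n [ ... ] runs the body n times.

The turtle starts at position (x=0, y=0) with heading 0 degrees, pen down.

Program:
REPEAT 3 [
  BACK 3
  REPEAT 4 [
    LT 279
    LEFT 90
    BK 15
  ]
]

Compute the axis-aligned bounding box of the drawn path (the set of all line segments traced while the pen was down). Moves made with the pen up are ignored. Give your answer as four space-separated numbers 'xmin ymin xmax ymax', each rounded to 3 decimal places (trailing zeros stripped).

Answer: -94.151 -136.494 0 0

Derivation:
Executing turtle program step by step:
Start: pos=(0,0), heading=0, pen down
REPEAT 3 [
  -- iteration 1/3 --
  BK 3: (0,0) -> (-3,0) [heading=0, draw]
  REPEAT 4 [
    -- iteration 1/4 --
    LT 279: heading 0 -> 279
    LT 90: heading 279 -> 9
    BK 15: (-3,0) -> (-17.815,-2.347) [heading=9, draw]
    -- iteration 2/4 --
    LT 279: heading 9 -> 288
    LT 90: heading 288 -> 18
    BK 15: (-17.815,-2.347) -> (-32.081,-6.982) [heading=18, draw]
    -- iteration 3/4 --
    LT 279: heading 18 -> 297
    LT 90: heading 297 -> 27
    BK 15: (-32.081,-6.982) -> (-45.446,-13.792) [heading=27, draw]
    -- iteration 4/4 --
    LT 279: heading 27 -> 306
    LT 90: heading 306 -> 36
    BK 15: (-45.446,-13.792) -> (-57.582,-22.608) [heading=36, draw]
  ]
  -- iteration 2/3 --
  BK 3: (-57.582,-22.608) -> (-60.009,-24.372) [heading=36, draw]
  REPEAT 4 [
    -- iteration 1/4 --
    LT 279: heading 36 -> 315
    LT 90: heading 315 -> 45
    BK 15: (-60.009,-24.372) -> (-70.615,-34.978) [heading=45, draw]
    -- iteration 2/4 --
    LT 279: heading 45 -> 324
    LT 90: heading 324 -> 54
    BK 15: (-70.615,-34.978) -> (-79.432,-47.114) [heading=54, draw]
    -- iteration 3/4 --
    LT 279: heading 54 -> 333
    LT 90: heading 333 -> 63
    BK 15: (-79.432,-47.114) -> (-86.242,-60.479) [heading=63, draw]
    -- iteration 4/4 --
    LT 279: heading 63 -> 342
    LT 90: heading 342 -> 72
    BK 15: (-86.242,-60.479) -> (-90.877,-74.745) [heading=72, draw]
  ]
  -- iteration 3/3 --
  BK 3: (-90.877,-74.745) -> (-91.804,-77.598) [heading=72, draw]
  REPEAT 4 [
    -- iteration 1/4 --
    LT 279: heading 72 -> 351
    LT 90: heading 351 -> 81
    BK 15: (-91.804,-77.598) -> (-94.151,-92.413) [heading=81, draw]
    -- iteration 2/4 --
    LT 279: heading 81 -> 0
    LT 90: heading 0 -> 90
    BK 15: (-94.151,-92.413) -> (-94.151,-107.413) [heading=90, draw]
    -- iteration 3/4 --
    LT 279: heading 90 -> 9
    LT 90: heading 9 -> 99
    BK 15: (-94.151,-107.413) -> (-91.804,-122.228) [heading=99, draw]
    -- iteration 4/4 --
    LT 279: heading 99 -> 18
    LT 90: heading 18 -> 108
    BK 15: (-91.804,-122.228) -> (-87.169,-136.494) [heading=108, draw]
  ]
]
Final: pos=(-87.169,-136.494), heading=108, 15 segment(s) drawn

Segment endpoints: x in {-94.151, -94.151, -91.804, -91.804, -90.877, -87.169, -86.242, -79.432, -70.615, -60.009, -57.582, -45.446, -32.081, -17.815, -3, 0}, y in {-136.494, -122.228, -107.413, -92.413, -77.598, -74.745, -60.479, -47.114, -34.978, -24.372, -22.608, -13.792, -6.982, -2.347, 0}
xmin=-94.151, ymin=-136.494, xmax=0, ymax=0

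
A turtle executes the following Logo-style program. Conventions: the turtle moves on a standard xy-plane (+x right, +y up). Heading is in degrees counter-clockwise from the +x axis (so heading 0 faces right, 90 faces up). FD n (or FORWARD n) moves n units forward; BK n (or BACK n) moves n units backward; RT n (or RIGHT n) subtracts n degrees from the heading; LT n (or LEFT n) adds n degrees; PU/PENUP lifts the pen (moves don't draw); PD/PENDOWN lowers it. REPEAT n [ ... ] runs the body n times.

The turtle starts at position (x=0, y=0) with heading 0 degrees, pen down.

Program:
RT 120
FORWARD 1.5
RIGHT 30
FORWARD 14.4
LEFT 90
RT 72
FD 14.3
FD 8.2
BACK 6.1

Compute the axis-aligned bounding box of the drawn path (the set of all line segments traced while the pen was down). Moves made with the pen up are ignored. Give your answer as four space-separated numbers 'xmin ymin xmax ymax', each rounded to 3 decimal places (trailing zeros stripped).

Answer: -28.276 -25.22 0 0

Derivation:
Executing turtle program step by step:
Start: pos=(0,0), heading=0, pen down
RT 120: heading 0 -> 240
FD 1.5: (0,0) -> (-0.75,-1.299) [heading=240, draw]
RT 30: heading 240 -> 210
FD 14.4: (-0.75,-1.299) -> (-13.221,-8.499) [heading=210, draw]
LT 90: heading 210 -> 300
RT 72: heading 300 -> 228
FD 14.3: (-13.221,-8.499) -> (-22.789,-19.126) [heading=228, draw]
FD 8.2: (-22.789,-19.126) -> (-28.276,-25.22) [heading=228, draw]
BK 6.1: (-28.276,-25.22) -> (-24.195,-20.687) [heading=228, draw]
Final: pos=(-24.195,-20.687), heading=228, 5 segment(s) drawn

Segment endpoints: x in {-28.276, -24.195, -22.789, -13.221, -0.75, 0}, y in {-25.22, -20.687, -19.126, -8.499, -1.299, 0}
xmin=-28.276, ymin=-25.22, xmax=0, ymax=0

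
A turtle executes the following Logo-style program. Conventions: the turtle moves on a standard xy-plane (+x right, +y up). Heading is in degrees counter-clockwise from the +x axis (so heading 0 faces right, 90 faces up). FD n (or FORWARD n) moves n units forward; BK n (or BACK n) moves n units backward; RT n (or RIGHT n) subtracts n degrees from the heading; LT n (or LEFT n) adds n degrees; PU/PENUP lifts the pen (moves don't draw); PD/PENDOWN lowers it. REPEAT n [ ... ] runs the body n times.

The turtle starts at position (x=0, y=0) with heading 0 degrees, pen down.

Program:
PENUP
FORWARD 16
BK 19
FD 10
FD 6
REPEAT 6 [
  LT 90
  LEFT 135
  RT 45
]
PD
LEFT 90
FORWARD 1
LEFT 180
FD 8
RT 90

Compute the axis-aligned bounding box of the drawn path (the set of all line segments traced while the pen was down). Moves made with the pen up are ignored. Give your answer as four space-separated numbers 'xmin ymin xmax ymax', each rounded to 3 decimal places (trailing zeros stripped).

Answer: 13 -7 13 1

Derivation:
Executing turtle program step by step:
Start: pos=(0,0), heading=0, pen down
PU: pen up
FD 16: (0,0) -> (16,0) [heading=0, move]
BK 19: (16,0) -> (-3,0) [heading=0, move]
FD 10: (-3,0) -> (7,0) [heading=0, move]
FD 6: (7,0) -> (13,0) [heading=0, move]
REPEAT 6 [
  -- iteration 1/6 --
  LT 90: heading 0 -> 90
  LT 135: heading 90 -> 225
  RT 45: heading 225 -> 180
  -- iteration 2/6 --
  LT 90: heading 180 -> 270
  LT 135: heading 270 -> 45
  RT 45: heading 45 -> 0
  -- iteration 3/6 --
  LT 90: heading 0 -> 90
  LT 135: heading 90 -> 225
  RT 45: heading 225 -> 180
  -- iteration 4/6 --
  LT 90: heading 180 -> 270
  LT 135: heading 270 -> 45
  RT 45: heading 45 -> 0
  -- iteration 5/6 --
  LT 90: heading 0 -> 90
  LT 135: heading 90 -> 225
  RT 45: heading 225 -> 180
  -- iteration 6/6 --
  LT 90: heading 180 -> 270
  LT 135: heading 270 -> 45
  RT 45: heading 45 -> 0
]
PD: pen down
LT 90: heading 0 -> 90
FD 1: (13,0) -> (13,1) [heading=90, draw]
LT 180: heading 90 -> 270
FD 8: (13,1) -> (13,-7) [heading=270, draw]
RT 90: heading 270 -> 180
Final: pos=(13,-7), heading=180, 2 segment(s) drawn

Segment endpoints: x in {13, 13, 13}, y in {-7, 0, 1}
xmin=13, ymin=-7, xmax=13, ymax=1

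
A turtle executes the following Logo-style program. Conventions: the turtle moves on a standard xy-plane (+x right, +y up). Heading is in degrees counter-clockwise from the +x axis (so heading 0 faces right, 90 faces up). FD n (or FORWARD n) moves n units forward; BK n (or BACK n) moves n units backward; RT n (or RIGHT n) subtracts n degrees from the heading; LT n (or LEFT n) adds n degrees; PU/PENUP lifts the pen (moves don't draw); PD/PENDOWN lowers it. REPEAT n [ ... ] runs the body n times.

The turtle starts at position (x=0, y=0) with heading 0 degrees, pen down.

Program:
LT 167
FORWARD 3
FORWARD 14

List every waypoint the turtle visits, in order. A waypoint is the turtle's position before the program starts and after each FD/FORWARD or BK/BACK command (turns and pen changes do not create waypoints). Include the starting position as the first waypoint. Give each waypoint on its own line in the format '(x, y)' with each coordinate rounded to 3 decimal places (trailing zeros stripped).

Executing turtle program step by step:
Start: pos=(0,0), heading=0, pen down
LT 167: heading 0 -> 167
FD 3: (0,0) -> (-2.923,0.675) [heading=167, draw]
FD 14: (-2.923,0.675) -> (-16.564,3.824) [heading=167, draw]
Final: pos=(-16.564,3.824), heading=167, 2 segment(s) drawn
Waypoints (3 total):
(0, 0)
(-2.923, 0.675)
(-16.564, 3.824)

Answer: (0, 0)
(-2.923, 0.675)
(-16.564, 3.824)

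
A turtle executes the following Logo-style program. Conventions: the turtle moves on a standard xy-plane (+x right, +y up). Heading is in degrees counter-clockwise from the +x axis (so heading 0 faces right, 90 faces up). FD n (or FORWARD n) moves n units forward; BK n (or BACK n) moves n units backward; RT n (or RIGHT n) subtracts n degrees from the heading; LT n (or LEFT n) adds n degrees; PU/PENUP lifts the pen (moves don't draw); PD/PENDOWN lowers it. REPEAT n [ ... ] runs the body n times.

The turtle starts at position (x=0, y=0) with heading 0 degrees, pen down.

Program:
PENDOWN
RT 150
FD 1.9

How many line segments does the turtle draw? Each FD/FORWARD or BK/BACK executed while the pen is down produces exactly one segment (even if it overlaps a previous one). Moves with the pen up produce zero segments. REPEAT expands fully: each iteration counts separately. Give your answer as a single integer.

Executing turtle program step by step:
Start: pos=(0,0), heading=0, pen down
PD: pen down
RT 150: heading 0 -> 210
FD 1.9: (0,0) -> (-1.645,-0.95) [heading=210, draw]
Final: pos=(-1.645,-0.95), heading=210, 1 segment(s) drawn
Segments drawn: 1

Answer: 1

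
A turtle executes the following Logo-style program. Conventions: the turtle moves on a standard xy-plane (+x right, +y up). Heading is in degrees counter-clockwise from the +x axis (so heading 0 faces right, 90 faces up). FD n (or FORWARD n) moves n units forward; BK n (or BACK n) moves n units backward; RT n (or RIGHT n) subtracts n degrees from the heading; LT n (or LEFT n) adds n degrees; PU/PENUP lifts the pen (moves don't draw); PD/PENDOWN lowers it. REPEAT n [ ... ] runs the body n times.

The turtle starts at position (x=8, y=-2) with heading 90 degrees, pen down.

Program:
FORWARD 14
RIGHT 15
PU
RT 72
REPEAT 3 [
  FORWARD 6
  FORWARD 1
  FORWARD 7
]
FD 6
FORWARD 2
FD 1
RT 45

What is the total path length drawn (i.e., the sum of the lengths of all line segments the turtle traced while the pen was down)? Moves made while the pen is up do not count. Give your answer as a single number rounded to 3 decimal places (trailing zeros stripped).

Executing turtle program step by step:
Start: pos=(8,-2), heading=90, pen down
FD 14: (8,-2) -> (8,12) [heading=90, draw]
RT 15: heading 90 -> 75
PU: pen up
RT 72: heading 75 -> 3
REPEAT 3 [
  -- iteration 1/3 --
  FD 6: (8,12) -> (13.992,12.314) [heading=3, move]
  FD 1: (13.992,12.314) -> (14.99,12.366) [heading=3, move]
  FD 7: (14.99,12.366) -> (21.981,12.733) [heading=3, move]
  -- iteration 2/3 --
  FD 6: (21.981,12.733) -> (27.973,13.047) [heading=3, move]
  FD 1: (27.973,13.047) -> (28.971,13.099) [heading=3, move]
  FD 7: (28.971,13.099) -> (35.962,13.465) [heading=3, move]
  -- iteration 3/3 --
  FD 6: (35.962,13.465) -> (41.953,13.779) [heading=3, move]
  FD 1: (41.953,13.779) -> (42.952,13.832) [heading=3, move]
  FD 7: (42.952,13.832) -> (49.942,14.198) [heading=3, move]
]
FD 6: (49.942,14.198) -> (55.934,14.512) [heading=3, move]
FD 2: (55.934,14.512) -> (57.931,14.617) [heading=3, move]
FD 1: (57.931,14.617) -> (58.93,14.669) [heading=3, move]
RT 45: heading 3 -> 318
Final: pos=(58.93,14.669), heading=318, 1 segment(s) drawn

Segment lengths:
  seg 1: (8,-2) -> (8,12), length = 14
Total = 14

Answer: 14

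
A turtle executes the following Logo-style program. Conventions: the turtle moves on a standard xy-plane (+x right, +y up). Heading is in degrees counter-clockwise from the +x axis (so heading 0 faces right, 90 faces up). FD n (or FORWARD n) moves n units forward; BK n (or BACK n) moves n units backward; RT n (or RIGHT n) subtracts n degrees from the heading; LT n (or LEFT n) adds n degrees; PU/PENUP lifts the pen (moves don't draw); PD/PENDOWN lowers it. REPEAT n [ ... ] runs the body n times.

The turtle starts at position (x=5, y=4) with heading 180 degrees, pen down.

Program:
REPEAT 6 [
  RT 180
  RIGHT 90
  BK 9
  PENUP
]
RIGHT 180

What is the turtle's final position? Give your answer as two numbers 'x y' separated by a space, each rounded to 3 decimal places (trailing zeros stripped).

Executing turtle program step by step:
Start: pos=(5,4), heading=180, pen down
REPEAT 6 [
  -- iteration 1/6 --
  RT 180: heading 180 -> 0
  RT 90: heading 0 -> 270
  BK 9: (5,4) -> (5,13) [heading=270, draw]
  PU: pen up
  -- iteration 2/6 --
  RT 180: heading 270 -> 90
  RT 90: heading 90 -> 0
  BK 9: (5,13) -> (-4,13) [heading=0, move]
  PU: pen up
  -- iteration 3/6 --
  RT 180: heading 0 -> 180
  RT 90: heading 180 -> 90
  BK 9: (-4,13) -> (-4,4) [heading=90, move]
  PU: pen up
  -- iteration 4/6 --
  RT 180: heading 90 -> 270
  RT 90: heading 270 -> 180
  BK 9: (-4,4) -> (5,4) [heading=180, move]
  PU: pen up
  -- iteration 5/6 --
  RT 180: heading 180 -> 0
  RT 90: heading 0 -> 270
  BK 9: (5,4) -> (5,13) [heading=270, move]
  PU: pen up
  -- iteration 6/6 --
  RT 180: heading 270 -> 90
  RT 90: heading 90 -> 0
  BK 9: (5,13) -> (-4,13) [heading=0, move]
  PU: pen up
]
RT 180: heading 0 -> 180
Final: pos=(-4,13), heading=180, 1 segment(s) drawn

Answer: -4 13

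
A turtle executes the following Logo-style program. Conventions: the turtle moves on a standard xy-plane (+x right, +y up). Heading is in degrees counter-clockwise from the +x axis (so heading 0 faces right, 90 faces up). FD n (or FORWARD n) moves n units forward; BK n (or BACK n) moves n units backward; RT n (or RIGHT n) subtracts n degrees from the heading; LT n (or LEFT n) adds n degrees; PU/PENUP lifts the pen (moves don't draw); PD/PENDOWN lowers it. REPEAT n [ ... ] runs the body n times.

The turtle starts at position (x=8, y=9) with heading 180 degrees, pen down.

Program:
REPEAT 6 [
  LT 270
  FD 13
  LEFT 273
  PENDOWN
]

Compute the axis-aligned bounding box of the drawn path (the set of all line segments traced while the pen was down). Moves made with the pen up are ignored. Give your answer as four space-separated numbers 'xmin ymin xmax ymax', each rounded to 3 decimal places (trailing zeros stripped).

Executing turtle program step by step:
Start: pos=(8,9), heading=180, pen down
REPEAT 6 [
  -- iteration 1/6 --
  LT 270: heading 180 -> 90
  FD 13: (8,9) -> (8,22) [heading=90, draw]
  LT 273: heading 90 -> 3
  PD: pen down
  -- iteration 2/6 --
  LT 270: heading 3 -> 273
  FD 13: (8,22) -> (8.68,9.018) [heading=273, draw]
  LT 273: heading 273 -> 186
  PD: pen down
  -- iteration 3/6 --
  LT 270: heading 186 -> 96
  FD 13: (8.68,9.018) -> (7.321,21.947) [heading=96, draw]
  LT 273: heading 96 -> 9
  PD: pen down
  -- iteration 4/6 --
  LT 270: heading 9 -> 279
  FD 13: (7.321,21.947) -> (9.355,9.107) [heading=279, draw]
  LT 273: heading 279 -> 192
  PD: pen down
  -- iteration 5/6 --
  LT 270: heading 192 -> 102
  FD 13: (9.355,9.107) -> (6.652,21.823) [heading=102, draw]
  LT 273: heading 102 -> 15
  PD: pen down
  -- iteration 6/6 --
  LT 270: heading 15 -> 285
  FD 13: (6.652,21.823) -> (10.017,9.266) [heading=285, draw]
  LT 273: heading 285 -> 198
  PD: pen down
]
Final: pos=(10.017,9.266), heading=198, 6 segment(s) drawn

Segment endpoints: x in {6.652, 7.321, 8, 8, 8.68, 9.355, 10.017}, y in {9, 9.018, 9.107, 9.266, 21.823, 21.947, 22}
xmin=6.652, ymin=9, xmax=10.017, ymax=22

Answer: 6.652 9 10.017 22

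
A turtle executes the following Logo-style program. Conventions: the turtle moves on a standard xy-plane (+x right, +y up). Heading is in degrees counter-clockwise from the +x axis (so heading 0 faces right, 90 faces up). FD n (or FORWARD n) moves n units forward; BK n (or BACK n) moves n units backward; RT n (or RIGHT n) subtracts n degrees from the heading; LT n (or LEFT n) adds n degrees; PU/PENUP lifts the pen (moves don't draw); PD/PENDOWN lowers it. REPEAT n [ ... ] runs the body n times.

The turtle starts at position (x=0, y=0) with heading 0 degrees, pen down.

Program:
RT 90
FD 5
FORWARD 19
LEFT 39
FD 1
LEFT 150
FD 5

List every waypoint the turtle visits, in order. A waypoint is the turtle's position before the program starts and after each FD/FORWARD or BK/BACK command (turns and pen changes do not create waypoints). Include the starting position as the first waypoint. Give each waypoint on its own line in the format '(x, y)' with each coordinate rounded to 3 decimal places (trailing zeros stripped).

Answer: (0, 0)
(0, -5)
(0, -24)
(0.629, -24.777)
(-0.153, -19.839)

Derivation:
Executing turtle program step by step:
Start: pos=(0,0), heading=0, pen down
RT 90: heading 0 -> 270
FD 5: (0,0) -> (0,-5) [heading=270, draw]
FD 19: (0,-5) -> (0,-24) [heading=270, draw]
LT 39: heading 270 -> 309
FD 1: (0,-24) -> (0.629,-24.777) [heading=309, draw]
LT 150: heading 309 -> 99
FD 5: (0.629,-24.777) -> (-0.153,-19.839) [heading=99, draw]
Final: pos=(-0.153,-19.839), heading=99, 4 segment(s) drawn
Waypoints (5 total):
(0, 0)
(0, -5)
(0, -24)
(0.629, -24.777)
(-0.153, -19.839)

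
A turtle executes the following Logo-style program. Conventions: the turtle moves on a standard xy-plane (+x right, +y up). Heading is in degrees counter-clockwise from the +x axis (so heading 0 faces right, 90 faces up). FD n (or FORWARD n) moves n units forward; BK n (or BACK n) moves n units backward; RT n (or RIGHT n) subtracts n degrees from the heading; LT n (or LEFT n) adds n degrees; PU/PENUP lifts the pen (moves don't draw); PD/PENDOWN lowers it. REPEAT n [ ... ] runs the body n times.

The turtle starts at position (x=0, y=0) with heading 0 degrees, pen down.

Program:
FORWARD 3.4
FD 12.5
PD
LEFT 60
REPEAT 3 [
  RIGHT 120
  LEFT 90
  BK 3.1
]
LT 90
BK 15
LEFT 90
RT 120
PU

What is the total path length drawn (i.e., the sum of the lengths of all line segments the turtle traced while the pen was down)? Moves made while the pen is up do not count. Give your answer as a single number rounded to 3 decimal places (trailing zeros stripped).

Answer: 40.2

Derivation:
Executing turtle program step by step:
Start: pos=(0,0), heading=0, pen down
FD 3.4: (0,0) -> (3.4,0) [heading=0, draw]
FD 12.5: (3.4,0) -> (15.9,0) [heading=0, draw]
PD: pen down
LT 60: heading 0 -> 60
REPEAT 3 [
  -- iteration 1/3 --
  RT 120: heading 60 -> 300
  LT 90: heading 300 -> 30
  BK 3.1: (15.9,0) -> (13.215,-1.55) [heading=30, draw]
  -- iteration 2/3 --
  RT 120: heading 30 -> 270
  LT 90: heading 270 -> 0
  BK 3.1: (13.215,-1.55) -> (10.115,-1.55) [heading=0, draw]
  -- iteration 3/3 --
  RT 120: heading 0 -> 240
  LT 90: heading 240 -> 330
  BK 3.1: (10.115,-1.55) -> (7.431,0) [heading=330, draw]
]
LT 90: heading 330 -> 60
BK 15: (7.431,0) -> (-0.069,-12.99) [heading=60, draw]
LT 90: heading 60 -> 150
RT 120: heading 150 -> 30
PU: pen up
Final: pos=(-0.069,-12.99), heading=30, 6 segment(s) drawn

Segment lengths:
  seg 1: (0,0) -> (3.4,0), length = 3.4
  seg 2: (3.4,0) -> (15.9,0), length = 12.5
  seg 3: (15.9,0) -> (13.215,-1.55), length = 3.1
  seg 4: (13.215,-1.55) -> (10.115,-1.55), length = 3.1
  seg 5: (10.115,-1.55) -> (7.431,0), length = 3.1
  seg 6: (7.431,0) -> (-0.069,-12.99), length = 15
Total = 40.2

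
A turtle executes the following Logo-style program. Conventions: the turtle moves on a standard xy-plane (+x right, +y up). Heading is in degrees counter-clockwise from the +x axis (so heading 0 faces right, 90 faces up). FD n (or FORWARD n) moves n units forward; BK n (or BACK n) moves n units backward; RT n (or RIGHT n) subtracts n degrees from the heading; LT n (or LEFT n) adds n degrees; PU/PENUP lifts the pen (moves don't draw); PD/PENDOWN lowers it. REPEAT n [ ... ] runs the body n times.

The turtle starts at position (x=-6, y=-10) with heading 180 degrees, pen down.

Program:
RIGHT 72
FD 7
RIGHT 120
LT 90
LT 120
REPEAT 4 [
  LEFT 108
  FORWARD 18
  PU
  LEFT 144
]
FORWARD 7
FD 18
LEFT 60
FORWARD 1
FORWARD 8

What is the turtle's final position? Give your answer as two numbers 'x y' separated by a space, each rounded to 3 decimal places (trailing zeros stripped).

Answer: -21.228 8.255

Derivation:
Executing turtle program step by step:
Start: pos=(-6,-10), heading=180, pen down
RT 72: heading 180 -> 108
FD 7: (-6,-10) -> (-8.163,-3.343) [heading=108, draw]
RT 120: heading 108 -> 348
LT 90: heading 348 -> 78
LT 120: heading 78 -> 198
REPEAT 4 [
  -- iteration 1/4 --
  LT 108: heading 198 -> 306
  FD 18: (-8.163,-3.343) -> (2.417,-17.905) [heading=306, draw]
  PU: pen up
  LT 144: heading 306 -> 90
  -- iteration 2/4 --
  LT 108: heading 90 -> 198
  FD 18: (2.417,-17.905) -> (-14.702,-23.467) [heading=198, move]
  PU: pen up
  LT 144: heading 198 -> 342
  -- iteration 3/4 --
  LT 108: heading 342 -> 90
  FD 18: (-14.702,-23.467) -> (-14.702,-5.467) [heading=90, move]
  PU: pen up
  LT 144: heading 90 -> 234
  -- iteration 4/4 --
  LT 108: heading 234 -> 342
  FD 18: (-14.702,-5.467) -> (2.417,-11.03) [heading=342, move]
  PU: pen up
  LT 144: heading 342 -> 126
]
FD 7: (2.417,-11.03) -> (-1.697,-5.366) [heading=126, move]
FD 18: (-1.697,-5.366) -> (-12.278,9.196) [heading=126, move]
LT 60: heading 126 -> 186
FD 1: (-12.278,9.196) -> (-13.272,9.091) [heading=186, move]
FD 8: (-13.272,9.091) -> (-21.228,8.255) [heading=186, move]
Final: pos=(-21.228,8.255), heading=186, 2 segment(s) drawn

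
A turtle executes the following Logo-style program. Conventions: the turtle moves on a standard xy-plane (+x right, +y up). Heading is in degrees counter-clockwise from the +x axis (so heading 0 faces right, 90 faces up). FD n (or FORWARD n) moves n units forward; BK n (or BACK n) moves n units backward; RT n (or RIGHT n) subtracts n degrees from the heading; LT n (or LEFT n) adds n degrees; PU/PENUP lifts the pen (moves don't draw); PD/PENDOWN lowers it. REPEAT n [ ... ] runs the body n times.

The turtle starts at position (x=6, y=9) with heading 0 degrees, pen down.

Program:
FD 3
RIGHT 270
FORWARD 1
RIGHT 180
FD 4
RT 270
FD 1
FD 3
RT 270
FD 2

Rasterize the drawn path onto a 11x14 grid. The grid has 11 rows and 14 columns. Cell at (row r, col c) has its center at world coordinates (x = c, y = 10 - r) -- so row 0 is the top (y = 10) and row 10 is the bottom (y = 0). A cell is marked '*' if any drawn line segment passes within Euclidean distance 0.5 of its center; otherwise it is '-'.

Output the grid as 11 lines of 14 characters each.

Answer: ---------*----
------****----
---------*---*
---------*---*
---------*****
--------------
--------------
--------------
--------------
--------------
--------------

Derivation:
Segment 0: (6,9) -> (9,9)
Segment 1: (9,9) -> (9,10)
Segment 2: (9,10) -> (9,6)
Segment 3: (9,6) -> (10,6)
Segment 4: (10,6) -> (13,6)
Segment 5: (13,6) -> (13,8)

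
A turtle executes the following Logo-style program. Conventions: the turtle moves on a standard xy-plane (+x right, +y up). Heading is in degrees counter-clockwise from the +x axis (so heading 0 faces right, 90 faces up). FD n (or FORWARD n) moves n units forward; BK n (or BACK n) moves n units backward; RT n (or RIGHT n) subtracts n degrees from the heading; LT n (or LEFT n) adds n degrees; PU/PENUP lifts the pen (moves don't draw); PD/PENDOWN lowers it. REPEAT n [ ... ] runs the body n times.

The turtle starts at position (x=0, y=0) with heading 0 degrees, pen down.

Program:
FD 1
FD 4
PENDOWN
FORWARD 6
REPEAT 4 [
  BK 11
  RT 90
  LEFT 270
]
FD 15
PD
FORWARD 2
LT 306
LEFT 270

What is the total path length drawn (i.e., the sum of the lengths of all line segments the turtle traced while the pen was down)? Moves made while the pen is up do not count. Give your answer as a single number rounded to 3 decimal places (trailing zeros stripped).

Executing turtle program step by step:
Start: pos=(0,0), heading=0, pen down
FD 1: (0,0) -> (1,0) [heading=0, draw]
FD 4: (1,0) -> (5,0) [heading=0, draw]
PD: pen down
FD 6: (5,0) -> (11,0) [heading=0, draw]
REPEAT 4 [
  -- iteration 1/4 --
  BK 11: (11,0) -> (0,0) [heading=0, draw]
  RT 90: heading 0 -> 270
  LT 270: heading 270 -> 180
  -- iteration 2/4 --
  BK 11: (0,0) -> (11,0) [heading=180, draw]
  RT 90: heading 180 -> 90
  LT 270: heading 90 -> 0
  -- iteration 3/4 --
  BK 11: (11,0) -> (0,0) [heading=0, draw]
  RT 90: heading 0 -> 270
  LT 270: heading 270 -> 180
  -- iteration 4/4 --
  BK 11: (0,0) -> (11,0) [heading=180, draw]
  RT 90: heading 180 -> 90
  LT 270: heading 90 -> 0
]
FD 15: (11,0) -> (26,0) [heading=0, draw]
PD: pen down
FD 2: (26,0) -> (28,0) [heading=0, draw]
LT 306: heading 0 -> 306
LT 270: heading 306 -> 216
Final: pos=(28,0), heading=216, 9 segment(s) drawn

Segment lengths:
  seg 1: (0,0) -> (1,0), length = 1
  seg 2: (1,0) -> (5,0), length = 4
  seg 3: (5,0) -> (11,0), length = 6
  seg 4: (11,0) -> (0,0), length = 11
  seg 5: (0,0) -> (11,0), length = 11
  seg 6: (11,0) -> (0,0), length = 11
  seg 7: (0,0) -> (11,0), length = 11
  seg 8: (11,0) -> (26,0), length = 15
  seg 9: (26,0) -> (28,0), length = 2
Total = 72

Answer: 72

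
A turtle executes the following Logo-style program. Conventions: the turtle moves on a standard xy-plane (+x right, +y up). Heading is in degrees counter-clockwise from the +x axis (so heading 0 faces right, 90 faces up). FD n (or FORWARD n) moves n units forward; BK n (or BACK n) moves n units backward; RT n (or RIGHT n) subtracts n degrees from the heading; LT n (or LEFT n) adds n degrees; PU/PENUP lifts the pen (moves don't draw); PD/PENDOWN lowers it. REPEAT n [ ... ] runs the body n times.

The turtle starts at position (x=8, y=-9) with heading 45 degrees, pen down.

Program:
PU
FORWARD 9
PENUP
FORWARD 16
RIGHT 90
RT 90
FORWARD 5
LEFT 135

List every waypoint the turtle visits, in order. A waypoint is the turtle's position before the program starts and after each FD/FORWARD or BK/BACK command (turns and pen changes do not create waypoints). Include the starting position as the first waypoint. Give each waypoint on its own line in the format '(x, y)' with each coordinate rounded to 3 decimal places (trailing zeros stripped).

Executing turtle program step by step:
Start: pos=(8,-9), heading=45, pen down
PU: pen up
FD 9: (8,-9) -> (14.364,-2.636) [heading=45, move]
PU: pen up
FD 16: (14.364,-2.636) -> (25.678,8.678) [heading=45, move]
RT 90: heading 45 -> 315
RT 90: heading 315 -> 225
FD 5: (25.678,8.678) -> (22.142,5.142) [heading=225, move]
LT 135: heading 225 -> 0
Final: pos=(22.142,5.142), heading=0, 0 segment(s) drawn
Waypoints (4 total):
(8, -9)
(14.364, -2.636)
(25.678, 8.678)
(22.142, 5.142)

Answer: (8, -9)
(14.364, -2.636)
(25.678, 8.678)
(22.142, 5.142)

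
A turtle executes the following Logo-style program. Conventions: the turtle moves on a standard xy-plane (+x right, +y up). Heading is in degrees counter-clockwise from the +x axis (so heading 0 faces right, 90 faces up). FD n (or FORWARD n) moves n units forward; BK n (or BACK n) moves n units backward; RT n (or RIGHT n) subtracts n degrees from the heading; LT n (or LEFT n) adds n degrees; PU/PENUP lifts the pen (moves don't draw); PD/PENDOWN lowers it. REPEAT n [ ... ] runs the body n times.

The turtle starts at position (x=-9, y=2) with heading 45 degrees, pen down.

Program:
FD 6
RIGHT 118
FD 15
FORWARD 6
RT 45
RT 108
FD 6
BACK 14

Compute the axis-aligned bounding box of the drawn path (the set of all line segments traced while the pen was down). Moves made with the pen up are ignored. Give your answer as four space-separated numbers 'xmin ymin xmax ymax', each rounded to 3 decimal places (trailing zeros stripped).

Answer: -9 -19.594 6.94 6.243

Derivation:
Executing turtle program step by step:
Start: pos=(-9,2), heading=45, pen down
FD 6: (-9,2) -> (-4.757,6.243) [heading=45, draw]
RT 118: heading 45 -> 287
FD 15: (-4.757,6.243) -> (-0.372,-8.102) [heading=287, draw]
FD 6: (-0.372,-8.102) -> (1.382,-13.84) [heading=287, draw]
RT 45: heading 287 -> 242
RT 108: heading 242 -> 134
FD 6: (1.382,-13.84) -> (-2.786,-9.524) [heading=134, draw]
BK 14: (-2.786,-9.524) -> (6.94,-19.594) [heading=134, draw]
Final: pos=(6.94,-19.594), heading=134, 5 segment(s) drawn

Segment endpoints: x in {-9, -4.757, -2.786, -0.372, 1.382, 6.94}, y in {-19.594, -13.84, -9.524, -8.102, 2, 6.243}
xmin=-9, ymin=-19.594, xmax=6.94, ymax=6.243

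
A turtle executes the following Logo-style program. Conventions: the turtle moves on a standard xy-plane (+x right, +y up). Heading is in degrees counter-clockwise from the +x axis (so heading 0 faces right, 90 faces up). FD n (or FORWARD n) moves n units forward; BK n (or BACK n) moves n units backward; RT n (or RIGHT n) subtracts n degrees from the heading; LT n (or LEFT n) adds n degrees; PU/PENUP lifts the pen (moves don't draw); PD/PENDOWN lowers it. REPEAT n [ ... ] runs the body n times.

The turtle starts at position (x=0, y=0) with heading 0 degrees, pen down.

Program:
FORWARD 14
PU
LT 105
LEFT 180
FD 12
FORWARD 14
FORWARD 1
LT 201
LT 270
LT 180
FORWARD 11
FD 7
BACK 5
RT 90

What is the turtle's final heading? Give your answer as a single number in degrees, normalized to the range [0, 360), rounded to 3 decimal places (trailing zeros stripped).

Answer: 126

Derivation:
Executing turtle program step by step:
Start: pos=(0,0), heading=0, pen down
FD 14: (0,0) -> (14,0) [heading=0, draw]
PU: pen up
LT 105: heading 0 -> 105
LT 180: heading 105 -> 285
FD 12: (14,0) -> (17.106,-11.591) [heading=285, move]
FD 14: (17.106,-11.591) -> (20.729,-25.114) [heading=285, move]
FD 1: (20.729,-25.114) -> (20.988,-26.08) [heading=285, move]
LT 201: heading 285 -> 126
LT 270: heading 126 -> 36
LT 180: heading 36 -> 216
FD 11: (20.988,-26.08) -> (12.089,-32.546) [heading=216, move]
FD 7: (12.089,-32.546) -> (6.426,-36.66) [heading=216, move]
BK 5: (6.426,-36.66) -> (10.471,-33.721) [heading=216, move]
RT 90: heading 216 -> 126
Final: pos=(10.471,-33.721), heading=126, 1 segment(s) drawn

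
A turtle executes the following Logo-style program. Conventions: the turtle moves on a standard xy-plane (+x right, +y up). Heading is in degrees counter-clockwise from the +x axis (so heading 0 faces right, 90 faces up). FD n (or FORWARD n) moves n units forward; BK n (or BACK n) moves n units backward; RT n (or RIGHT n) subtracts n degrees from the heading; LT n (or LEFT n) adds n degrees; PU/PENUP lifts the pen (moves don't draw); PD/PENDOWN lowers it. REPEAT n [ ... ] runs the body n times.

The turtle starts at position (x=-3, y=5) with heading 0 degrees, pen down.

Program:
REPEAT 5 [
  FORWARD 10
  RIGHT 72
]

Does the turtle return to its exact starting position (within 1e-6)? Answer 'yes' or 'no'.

Executing turtle program step by step:
Start: pos=(-3,5), heading=0, pen down
REPEAT 5 [
  -- iteration 1/5 --
  FD 10: (-3,5) -> (7,5) [heading=0, draw]
  RT 72: heading 0 -> 288
  -- iteration 2/5 --
  FD 10: (7,5) -> (10.09,-4.511) [heading=288, draw]
  RT 72: heading 288 -> 216
  -- iteration 3/5 --
  FD 10: (10.09,-4.511) -> (2,-10.388) [heading=216, draw]
  RT 72: heading 216 -> 144
  -- iteration 4/5 --
  FD 10: (2,-10.388) -> (-6.09,-4.511) [heading=144, draw]
  RT 72: heading 144 -> 72
  -- iteration 5/5 --
  FD 10: (-6.09,-4.511) -> (-3,5) [heading=72, draw]
  RT 72: heading 72 -> 0
]
Final: pos=(-3,5), heading=0, 5 segment(s) drawn

Start position: (-3, 5)
Final position: (-3, 5)
Distance = 0; < 1e-6 -> CLOSED

Answer: yes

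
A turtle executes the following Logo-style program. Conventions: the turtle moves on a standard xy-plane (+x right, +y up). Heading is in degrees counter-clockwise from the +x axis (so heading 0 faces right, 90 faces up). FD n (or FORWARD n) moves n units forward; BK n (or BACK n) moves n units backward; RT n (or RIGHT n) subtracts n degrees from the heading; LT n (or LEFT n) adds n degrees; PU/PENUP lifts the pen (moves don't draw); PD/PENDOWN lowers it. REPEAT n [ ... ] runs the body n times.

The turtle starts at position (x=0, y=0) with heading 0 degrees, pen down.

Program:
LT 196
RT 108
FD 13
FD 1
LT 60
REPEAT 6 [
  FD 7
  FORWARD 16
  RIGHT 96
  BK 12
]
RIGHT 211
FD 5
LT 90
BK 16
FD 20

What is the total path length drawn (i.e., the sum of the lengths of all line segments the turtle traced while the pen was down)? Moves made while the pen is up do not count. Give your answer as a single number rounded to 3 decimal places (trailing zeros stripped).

Answer: 265

Derivation:
Executing turtle program step by step:
Start: pos=(0,0), heading=0, pen down
LT 196: heading 0 -> 196
RT 108: heading 196 -> 88
FD 13: (0,0) -> (0.454,12.992) [heading=88, draw]
FD 1: (0.454,12.992) -> (0.489,13.991) [heading=88, draw]
LT 60: heading 88 -> 148
REPEAT 6 [
  -- iteration 1/6 --
  FD 7: (0.489,13.991) -> (-5.448,17.701) [heading=148, draw]
  FD 16: (-5.448,17.701) -> (-19.017,26.18) [heading=148, draw]
  RT 96: heading 148 -> 52
  BK 12: (-19.017,26.18) -> (-26.404,16.723) [heading=52, draw]
  -- iteration 2/6 --
  FD 7: (-26.404,16.723) -> (-22.095,22.24) [heading=52, draw]
  FD 16: (-22.095,22.24) -> (-12.244,34.848) [heading=52, draw]
  RT 96: heading 52 -> 316
  BK 12: (-12.244,34.848) -> (-20.876,43.184) [heading=316, draw]
  -- iteration 3/6 --
  FD 7: (-20.876,43.184) -> (-15.841,38.321) [heading=316, draw]
  FD 16: (-15.841,38.321) -> (-4.331,27.206) [heading=316, draw]
  RT 96: heading 316 -> 220
  BK 12: (-4.331,27.206) -> (4.861,34.92) [heading=220, draw]
  -- iteration 4/6 --
  FD 7: (4.861,34.92) -> (-0.501,30.42) [heading=220, draw]
  FD 16: (-0.501,30.42) -> (-12.758,20.136) [heading=220, draw]
  RT 96: heading 220 -> 124
  BK 12: (-12.758,20.136) -> (-6.048,10.187) [heading=124, draw]
  -- iteration 5/6 --
  FD 7: (-6.048,10.187) -> (-9.962,15.991) [heading=124, draw]
  FD 16: (-9.962,15.991) -> (-18.909,29.255) [heading=124, draw]
  RT 96: heading 124 -> 28
  BK 12: (-18.909,29.255) -> (-29.504,23.622) [heading=28, draw]
  -- iteration 6/6 --
  FD 7: (-29.504,23.622) -> (-23.324,26.908) [heading=28, draw]
  FD 16: (-23.324,26.908) -> (-9.197,34.419) [heading=28, draw]
  RT 96: heading 28 -> 292
  BK 12: (-9.197,34.419) -> (-13.692,45.546) [heading=292, draw]
]
RT 211: heading 292 -> 81
FD 5: (-13.692,45.546) -> (-12.91,50.484) [heading=81, draw]
LT 90: heading 81 -> 171
BK 16: (-12.91,50.484) -> (2.893,47.981) [heading=171, draw]
FD 20: (2.893,47.981) -> (-16.861,51.11) [heading=171, draw]
Final: pos=(-16.861,51.11), heading=171, 23 segment(s) drawn

Segment lengths:
  seg 1: (0,0) -> (0.454,12.992), length = 13
  seg 2: (0.454,12.992) -> (0.489,13.991), length = 1
  seg 3: (0.489,13.991) -> (-5.448,17.701), length = 7
  seg 4: (-5.448,17.701) -> (-19.017,26.18), length = 16
  seg 5: (-19.017,26.18) -> (-26.404,16.723), length = 12
  seg 6: (-26.404,16.723) -> (-22.095,22.24), length = 7
  seg 7: (-22.095,22.24) -> (-12.244,34.848), length = 16
  seg 8: (-12.244,34.848) -> (-20.876,43.184), length = 12
  seg 9: (-20.876,43.184) -> (-15.841,38.321), length = 7
  seg 10: (-15.841,38.321) -> (-4.331,27.206), length = 16
  seg 11: (-4.331,27.206) -> (4.861,34.92), length = 12
  seg 12: (4.861,34.92) -> (-0.501,30.42), length = 7
  seg 13: (-0.501,30.42) -> (-12.758,20.136), length = 16
  seg 14: (-12.758,20.136) -> (-6.048,10.187), length = 12
  seg 15: (-6.048,10.187) -> (-9.962,15.991), length = 7
  seg 16: (-9.962,15.991) -> (-18.909,29.255), length = 16
  seg 17: (-18.909,29.255) -> (-29.504,23.622), length = 12
  seg 18: (-29.504,23.622) -> (-23.324,26.908), length = 7
  seg 19: (-23.324,26.908) -> (-9.197,34.419), length = 16
  seg 20: (-9.197,34.419) -> (-13.692,45.546), length = 12
  seg 21: (-13.692,45.546) -> (-12.91,50.484), length = 5
  seg 22: (-12.91,50.484) -> (2.893,47.981), length = 16
  seg 23: (2.893,47.981) -> (-16.861,51.11), length = 20
Total = 265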